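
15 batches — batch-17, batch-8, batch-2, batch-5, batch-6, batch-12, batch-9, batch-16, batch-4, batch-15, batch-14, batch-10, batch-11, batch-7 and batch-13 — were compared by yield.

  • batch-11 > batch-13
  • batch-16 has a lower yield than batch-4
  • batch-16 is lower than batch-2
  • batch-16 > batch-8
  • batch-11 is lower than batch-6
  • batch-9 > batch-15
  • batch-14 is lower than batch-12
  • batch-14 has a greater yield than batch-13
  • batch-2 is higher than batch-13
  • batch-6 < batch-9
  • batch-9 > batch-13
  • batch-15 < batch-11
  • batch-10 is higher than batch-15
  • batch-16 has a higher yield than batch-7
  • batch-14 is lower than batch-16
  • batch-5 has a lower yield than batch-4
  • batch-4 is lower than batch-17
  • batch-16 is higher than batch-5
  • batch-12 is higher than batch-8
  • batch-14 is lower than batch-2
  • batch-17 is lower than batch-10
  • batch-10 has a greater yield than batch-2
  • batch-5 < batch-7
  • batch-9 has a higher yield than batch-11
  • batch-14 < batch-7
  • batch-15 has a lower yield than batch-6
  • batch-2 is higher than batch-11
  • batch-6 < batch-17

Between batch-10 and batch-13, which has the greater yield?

Chaining the given relations: batch-13 < batch-14 < batch-7 < batch-16 < batch-4 < batch-17 < batch-10.
So batch-13 < batch-10; batch-10 is the higher of the two.

batch-10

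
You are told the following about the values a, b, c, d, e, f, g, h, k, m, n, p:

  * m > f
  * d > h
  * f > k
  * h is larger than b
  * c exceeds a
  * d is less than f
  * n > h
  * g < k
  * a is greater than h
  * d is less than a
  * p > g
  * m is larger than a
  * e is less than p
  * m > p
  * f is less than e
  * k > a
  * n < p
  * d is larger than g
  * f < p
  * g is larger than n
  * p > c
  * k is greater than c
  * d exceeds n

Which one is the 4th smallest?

g

The consecutive relations fix a unique order: b < h < n < g < d < a < c < k < f < e < p < m.
The 4th smallest is g.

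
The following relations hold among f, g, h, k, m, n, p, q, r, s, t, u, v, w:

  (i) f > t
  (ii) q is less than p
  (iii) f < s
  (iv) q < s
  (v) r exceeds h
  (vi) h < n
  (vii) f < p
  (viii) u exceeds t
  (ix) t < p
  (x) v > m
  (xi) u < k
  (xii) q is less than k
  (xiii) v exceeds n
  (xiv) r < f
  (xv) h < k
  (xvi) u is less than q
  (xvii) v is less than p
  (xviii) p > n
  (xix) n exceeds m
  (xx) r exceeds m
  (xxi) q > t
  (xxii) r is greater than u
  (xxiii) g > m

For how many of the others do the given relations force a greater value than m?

7

Directly above m: r, n, g, v.
One step further: f, p (6 so far).
One step further: s (7 so far).
Nothing else is reachable above m; 7 in all.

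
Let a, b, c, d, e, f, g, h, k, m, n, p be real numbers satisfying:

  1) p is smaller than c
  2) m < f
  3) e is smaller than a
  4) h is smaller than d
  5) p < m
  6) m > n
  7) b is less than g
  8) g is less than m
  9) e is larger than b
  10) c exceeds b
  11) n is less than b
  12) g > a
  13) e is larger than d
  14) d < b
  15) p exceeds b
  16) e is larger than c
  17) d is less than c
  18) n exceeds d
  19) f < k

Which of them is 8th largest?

Chaining the given pairs: h < d < n < b < p < c < e < a < g < m < f < k.
The 8th largest is p.

p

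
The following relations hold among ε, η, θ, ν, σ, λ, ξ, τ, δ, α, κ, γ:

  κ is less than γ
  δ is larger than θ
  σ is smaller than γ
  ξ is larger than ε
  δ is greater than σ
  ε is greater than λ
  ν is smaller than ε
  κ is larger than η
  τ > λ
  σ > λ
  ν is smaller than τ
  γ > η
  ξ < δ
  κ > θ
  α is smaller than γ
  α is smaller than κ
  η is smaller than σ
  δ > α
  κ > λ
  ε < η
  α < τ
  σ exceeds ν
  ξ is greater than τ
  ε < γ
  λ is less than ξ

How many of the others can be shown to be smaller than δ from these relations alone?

Directly below δ: α, θ, σ, ξ.
One step further: ν, λ, τ, ε, η (9 so far).
No other element is forced below δ by the given relations, so the count is 9.

9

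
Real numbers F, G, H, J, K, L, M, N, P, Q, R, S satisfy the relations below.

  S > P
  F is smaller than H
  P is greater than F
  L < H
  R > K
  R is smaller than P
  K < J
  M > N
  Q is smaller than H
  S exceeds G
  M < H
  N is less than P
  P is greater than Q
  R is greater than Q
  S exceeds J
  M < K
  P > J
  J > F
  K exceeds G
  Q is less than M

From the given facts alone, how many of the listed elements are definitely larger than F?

4

The elements the relations force above F are H, J, P, S — no chain reaches any other.
That is 4.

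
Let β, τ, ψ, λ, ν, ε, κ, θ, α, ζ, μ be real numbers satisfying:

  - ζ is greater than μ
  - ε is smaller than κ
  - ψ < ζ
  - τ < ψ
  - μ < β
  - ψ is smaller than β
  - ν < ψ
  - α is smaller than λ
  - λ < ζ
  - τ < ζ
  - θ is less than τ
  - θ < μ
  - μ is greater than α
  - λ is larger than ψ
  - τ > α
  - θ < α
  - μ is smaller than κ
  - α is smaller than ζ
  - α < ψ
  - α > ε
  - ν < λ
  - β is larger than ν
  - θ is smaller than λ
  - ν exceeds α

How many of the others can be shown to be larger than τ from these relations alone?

4

Directly above τ: ψ, ζ.
One step further: β, λ (4 so far).
No other element is forced above τ by the given relations, so the count is 4.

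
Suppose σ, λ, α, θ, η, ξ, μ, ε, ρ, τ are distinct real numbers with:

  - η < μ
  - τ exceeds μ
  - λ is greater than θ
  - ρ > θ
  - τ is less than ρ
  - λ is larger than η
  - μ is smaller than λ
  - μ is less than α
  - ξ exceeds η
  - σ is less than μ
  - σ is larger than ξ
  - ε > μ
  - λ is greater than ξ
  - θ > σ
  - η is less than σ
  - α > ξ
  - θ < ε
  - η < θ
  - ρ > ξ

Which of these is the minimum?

Chaining upward from η: directly above it, ξ, σ, μ, θ, λ; then α, τ, ε, ρ.
That covers every other element, and nothing is given below η, so η is the minimum.

η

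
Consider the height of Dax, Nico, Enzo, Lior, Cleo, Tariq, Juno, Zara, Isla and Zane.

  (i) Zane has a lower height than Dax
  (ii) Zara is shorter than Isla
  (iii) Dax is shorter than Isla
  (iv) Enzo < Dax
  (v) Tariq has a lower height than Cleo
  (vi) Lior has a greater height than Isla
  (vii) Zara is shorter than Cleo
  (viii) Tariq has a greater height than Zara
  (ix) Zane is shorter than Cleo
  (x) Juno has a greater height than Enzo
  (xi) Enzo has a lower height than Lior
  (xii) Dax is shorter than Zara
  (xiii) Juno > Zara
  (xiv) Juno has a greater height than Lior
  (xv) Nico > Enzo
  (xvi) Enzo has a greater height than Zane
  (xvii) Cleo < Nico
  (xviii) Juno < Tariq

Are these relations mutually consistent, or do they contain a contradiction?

Every relation is compatible with Zane < Enzo < Dax < Zara < Isla < Lior < Juno < Tariq < Cleo < Nico; the set is consistent.

consistent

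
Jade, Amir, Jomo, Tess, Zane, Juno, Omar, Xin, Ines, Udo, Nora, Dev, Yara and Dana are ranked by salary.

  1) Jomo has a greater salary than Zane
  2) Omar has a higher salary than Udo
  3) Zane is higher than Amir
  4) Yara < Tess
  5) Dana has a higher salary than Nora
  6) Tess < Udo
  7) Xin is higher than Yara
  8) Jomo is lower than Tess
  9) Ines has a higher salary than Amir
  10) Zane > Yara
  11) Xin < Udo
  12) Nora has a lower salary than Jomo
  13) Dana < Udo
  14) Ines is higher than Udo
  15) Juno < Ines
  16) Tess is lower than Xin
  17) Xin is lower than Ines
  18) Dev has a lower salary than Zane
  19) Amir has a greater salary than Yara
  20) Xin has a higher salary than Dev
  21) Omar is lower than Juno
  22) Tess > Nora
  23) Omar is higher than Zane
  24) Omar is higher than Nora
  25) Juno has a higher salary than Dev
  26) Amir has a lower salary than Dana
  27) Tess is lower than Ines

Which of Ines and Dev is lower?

Dev < Zane and Zane < Jomo give Dev < Jomo.
Then Jomo < Tess extends the chain to Tess.
Then Tess < Xin extends the chain to Xin.
With Xin < Udo: Dev < Zane < Jomo < Tess < Xin < Udo.
With Udo < Omar: Dev < Zane < Jomo < Tess < Xin < Udo < Omar.
Then Omar < Juno extends the chain to Juno.
Then Juno < Ines extends the chain to Ines.
So Dev < Ines; Dev is the lower of the two.

Dev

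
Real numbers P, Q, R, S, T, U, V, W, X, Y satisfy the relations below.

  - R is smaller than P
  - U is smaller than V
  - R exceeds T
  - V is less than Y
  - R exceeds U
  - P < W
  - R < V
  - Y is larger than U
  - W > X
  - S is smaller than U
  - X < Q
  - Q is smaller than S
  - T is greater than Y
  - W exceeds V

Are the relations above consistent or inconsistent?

inconsistent

We have R < V stated directly, yet also V < Y < T < R by chaining the others — so V < R. Contradiction.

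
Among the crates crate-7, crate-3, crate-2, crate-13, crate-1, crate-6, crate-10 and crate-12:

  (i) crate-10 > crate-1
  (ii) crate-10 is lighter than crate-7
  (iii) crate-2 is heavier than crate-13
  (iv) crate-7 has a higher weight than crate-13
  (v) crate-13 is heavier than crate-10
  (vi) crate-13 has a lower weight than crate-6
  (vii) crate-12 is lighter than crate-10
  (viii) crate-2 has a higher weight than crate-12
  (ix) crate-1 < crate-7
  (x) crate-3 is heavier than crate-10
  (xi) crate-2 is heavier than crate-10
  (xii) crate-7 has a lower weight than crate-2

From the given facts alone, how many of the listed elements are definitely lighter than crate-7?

From crate-7 the given relations immediately reach crate-1, crate-10, crate-13.
From those, crate-12 — 4 in total.
No other element is forced below crate-7 by the given relations, so the count is 4.

4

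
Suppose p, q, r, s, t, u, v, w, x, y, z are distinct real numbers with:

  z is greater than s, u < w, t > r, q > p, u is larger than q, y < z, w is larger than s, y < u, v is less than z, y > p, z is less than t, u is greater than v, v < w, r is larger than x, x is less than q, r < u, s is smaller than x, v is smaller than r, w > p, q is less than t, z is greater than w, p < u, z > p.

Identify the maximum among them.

v is not greatest since v < r; p is not greatest since p < y; s is not greatest since s < w; x is not greatest since x < q; q is not greatest since q < u; r is not greatest since r < u; y is not greatest since y < u; u is not greatest since u < w; w is not greatest since w < z; z is not greatest since z < t.
Only t has nothing above it, so t is the maximum.

t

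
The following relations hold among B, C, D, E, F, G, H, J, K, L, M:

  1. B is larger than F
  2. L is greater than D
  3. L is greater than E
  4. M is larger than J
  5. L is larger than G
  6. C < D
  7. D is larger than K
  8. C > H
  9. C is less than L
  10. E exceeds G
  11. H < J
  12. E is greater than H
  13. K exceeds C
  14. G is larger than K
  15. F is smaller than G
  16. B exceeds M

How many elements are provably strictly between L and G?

Chaining upward from G reaches: E.
Chaining downward from L reaches: H, C, K, D, F, E.
Strictly between G and L are those in both lists: E — 1 element.

1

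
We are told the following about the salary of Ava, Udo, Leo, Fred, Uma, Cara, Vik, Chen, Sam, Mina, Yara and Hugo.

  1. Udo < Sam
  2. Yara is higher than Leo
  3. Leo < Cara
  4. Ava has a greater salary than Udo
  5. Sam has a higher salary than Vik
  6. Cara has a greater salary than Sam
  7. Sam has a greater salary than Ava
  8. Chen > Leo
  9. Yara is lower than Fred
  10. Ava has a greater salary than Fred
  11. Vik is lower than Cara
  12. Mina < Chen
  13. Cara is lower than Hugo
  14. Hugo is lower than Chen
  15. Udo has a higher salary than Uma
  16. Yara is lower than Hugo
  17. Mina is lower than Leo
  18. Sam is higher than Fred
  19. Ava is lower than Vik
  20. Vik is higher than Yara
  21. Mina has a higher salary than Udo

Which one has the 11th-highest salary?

Udo

The consecutive relations fix a unique order: Uma < Udo < Mina < Leo < Yara < Fred < Ava < Vik < Sam < Cara < Hugo < Chen.
Counting 11 from the largest end gives Udo.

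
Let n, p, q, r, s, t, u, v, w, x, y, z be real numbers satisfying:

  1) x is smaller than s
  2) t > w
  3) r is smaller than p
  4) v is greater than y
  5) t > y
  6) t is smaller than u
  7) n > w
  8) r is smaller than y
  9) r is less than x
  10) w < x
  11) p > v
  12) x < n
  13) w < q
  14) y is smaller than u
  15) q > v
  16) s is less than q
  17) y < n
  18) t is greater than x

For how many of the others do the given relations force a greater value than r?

The elements the relations force above r are x, y, n, v, t, u, s, q, p — no chain reaches any other.
That is 9.

9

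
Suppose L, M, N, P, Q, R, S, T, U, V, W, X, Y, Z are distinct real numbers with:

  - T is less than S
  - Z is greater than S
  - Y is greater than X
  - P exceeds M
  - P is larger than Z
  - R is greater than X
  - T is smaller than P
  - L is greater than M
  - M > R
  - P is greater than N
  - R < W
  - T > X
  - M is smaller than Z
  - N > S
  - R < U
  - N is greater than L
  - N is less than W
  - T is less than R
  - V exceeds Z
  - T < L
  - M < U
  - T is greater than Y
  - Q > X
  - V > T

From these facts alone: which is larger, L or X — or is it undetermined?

Following the relations from X: X < Y < T < R < M < L.
So L is larger.

L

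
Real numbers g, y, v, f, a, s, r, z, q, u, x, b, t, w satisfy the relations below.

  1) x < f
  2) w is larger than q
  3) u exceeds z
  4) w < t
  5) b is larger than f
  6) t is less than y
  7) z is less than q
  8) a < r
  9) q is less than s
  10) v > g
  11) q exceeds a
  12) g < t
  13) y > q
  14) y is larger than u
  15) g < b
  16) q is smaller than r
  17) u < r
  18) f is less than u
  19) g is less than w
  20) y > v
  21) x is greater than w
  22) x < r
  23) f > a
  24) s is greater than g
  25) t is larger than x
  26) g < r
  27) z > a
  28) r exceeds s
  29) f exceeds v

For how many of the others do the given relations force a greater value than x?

6

Directly above x: f, t, r.
One step further: b, u, y (6 so far).
No other element is forced above x by the given relations, so the count is 6.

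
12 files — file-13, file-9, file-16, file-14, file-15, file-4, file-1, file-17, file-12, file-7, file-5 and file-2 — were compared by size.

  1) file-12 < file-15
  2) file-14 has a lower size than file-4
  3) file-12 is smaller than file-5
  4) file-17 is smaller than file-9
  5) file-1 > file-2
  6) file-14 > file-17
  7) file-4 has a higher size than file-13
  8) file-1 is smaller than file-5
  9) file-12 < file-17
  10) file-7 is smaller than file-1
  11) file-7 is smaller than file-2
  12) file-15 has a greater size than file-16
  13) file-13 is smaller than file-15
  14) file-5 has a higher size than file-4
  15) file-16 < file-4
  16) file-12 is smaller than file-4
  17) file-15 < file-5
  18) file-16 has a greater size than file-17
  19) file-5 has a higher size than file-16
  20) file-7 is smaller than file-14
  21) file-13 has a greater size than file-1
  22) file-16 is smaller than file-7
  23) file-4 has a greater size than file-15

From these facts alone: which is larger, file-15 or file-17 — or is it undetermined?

file-15

Following the relations from file-17: file-17 < file-16 < file-7 < file-2 < file-1 < file-13 < file-15.
So file-15 is larger.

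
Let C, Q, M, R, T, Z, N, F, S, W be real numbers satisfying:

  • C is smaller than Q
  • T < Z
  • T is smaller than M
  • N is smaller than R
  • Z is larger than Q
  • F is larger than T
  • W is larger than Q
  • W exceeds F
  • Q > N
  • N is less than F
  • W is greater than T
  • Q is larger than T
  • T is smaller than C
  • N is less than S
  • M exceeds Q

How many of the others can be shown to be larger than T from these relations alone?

6

Directly above T: C, Q, F, M, W, Z.
No other element is forced above T by the given relations, so the count is 6.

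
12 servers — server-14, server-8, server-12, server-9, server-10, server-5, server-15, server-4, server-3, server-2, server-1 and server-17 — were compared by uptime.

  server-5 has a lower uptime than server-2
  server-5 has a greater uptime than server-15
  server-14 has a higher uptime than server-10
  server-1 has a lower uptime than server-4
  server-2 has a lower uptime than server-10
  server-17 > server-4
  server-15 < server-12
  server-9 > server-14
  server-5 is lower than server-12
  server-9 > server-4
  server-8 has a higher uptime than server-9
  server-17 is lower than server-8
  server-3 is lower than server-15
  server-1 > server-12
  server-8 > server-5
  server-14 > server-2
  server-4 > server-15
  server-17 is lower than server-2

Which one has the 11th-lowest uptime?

Chaining the given pairs: server-3 < server-15 < server-5 < server-12 < server-1 < server-4 < server-17 < server-2 < server-10 < server-14 < server-9 < server-8.
The 11th smallest is server-9.

server-9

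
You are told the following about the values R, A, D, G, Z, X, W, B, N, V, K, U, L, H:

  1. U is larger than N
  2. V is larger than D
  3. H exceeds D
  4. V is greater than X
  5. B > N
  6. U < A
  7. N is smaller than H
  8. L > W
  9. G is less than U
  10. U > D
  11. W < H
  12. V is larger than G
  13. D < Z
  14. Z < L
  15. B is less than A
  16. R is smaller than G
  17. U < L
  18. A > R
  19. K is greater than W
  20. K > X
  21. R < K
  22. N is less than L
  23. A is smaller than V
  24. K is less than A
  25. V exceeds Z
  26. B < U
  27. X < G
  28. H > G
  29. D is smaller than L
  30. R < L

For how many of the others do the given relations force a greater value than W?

5

From W the given relations immediately reach H, K, L.
From those, A — 4 in total.
From those, V — 5 in total.
No other element is forced above W by the given relations, so the count is 5.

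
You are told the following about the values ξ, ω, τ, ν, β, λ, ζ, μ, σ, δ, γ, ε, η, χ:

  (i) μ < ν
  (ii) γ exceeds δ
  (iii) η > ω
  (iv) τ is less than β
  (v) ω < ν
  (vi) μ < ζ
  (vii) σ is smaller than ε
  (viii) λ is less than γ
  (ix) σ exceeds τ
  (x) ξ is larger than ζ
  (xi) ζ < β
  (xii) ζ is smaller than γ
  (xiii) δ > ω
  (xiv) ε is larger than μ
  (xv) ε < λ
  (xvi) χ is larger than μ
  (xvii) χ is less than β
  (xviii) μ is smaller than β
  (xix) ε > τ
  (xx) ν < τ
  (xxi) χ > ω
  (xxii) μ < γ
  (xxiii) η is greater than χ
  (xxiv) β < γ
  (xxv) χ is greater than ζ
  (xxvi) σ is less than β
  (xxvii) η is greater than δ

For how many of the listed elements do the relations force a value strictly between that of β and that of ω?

4

The relations place ω below β. An element lies strictly between them when it is forced above ω and also forced below β.
Above ω: {δ, χ, ν, τ, σ, η, ε, λ, γ}. Below β: {μ, ζ, χ, ν, τ, σ}.
Intersection: {χ, ν, τ, σ} — 4.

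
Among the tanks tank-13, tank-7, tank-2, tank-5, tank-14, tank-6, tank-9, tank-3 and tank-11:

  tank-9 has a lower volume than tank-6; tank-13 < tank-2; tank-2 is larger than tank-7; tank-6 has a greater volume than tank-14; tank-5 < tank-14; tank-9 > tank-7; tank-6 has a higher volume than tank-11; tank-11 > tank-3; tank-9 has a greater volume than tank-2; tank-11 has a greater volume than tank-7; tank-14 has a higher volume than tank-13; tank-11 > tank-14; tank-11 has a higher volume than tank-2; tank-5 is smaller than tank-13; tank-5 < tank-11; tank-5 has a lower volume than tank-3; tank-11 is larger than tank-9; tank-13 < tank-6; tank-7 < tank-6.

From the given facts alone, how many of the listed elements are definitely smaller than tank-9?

Directly below tank-9: tank-7, tank-2.
One step further: tank-13 (3 so far).
One step further: tank-5 (4 so far).
No other element is forced below tank-9 by the given relations, so the count is 4.

4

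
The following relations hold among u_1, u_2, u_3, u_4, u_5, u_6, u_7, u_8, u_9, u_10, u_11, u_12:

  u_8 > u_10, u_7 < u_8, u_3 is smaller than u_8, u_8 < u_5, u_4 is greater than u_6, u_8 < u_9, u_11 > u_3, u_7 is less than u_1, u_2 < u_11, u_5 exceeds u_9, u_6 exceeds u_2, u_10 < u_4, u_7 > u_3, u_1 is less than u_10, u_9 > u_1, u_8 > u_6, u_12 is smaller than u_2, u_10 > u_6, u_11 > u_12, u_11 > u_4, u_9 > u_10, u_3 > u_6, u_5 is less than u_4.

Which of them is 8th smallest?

u_8

Piecing the relations together gives one ordering: u_12 < u_2 < u_6 < u_3 < u_7 < u_1 < u_10 < u_8 < u_9 < u_5 < u_4 < u_11.
Counting 8 from the smallest end gives u_8.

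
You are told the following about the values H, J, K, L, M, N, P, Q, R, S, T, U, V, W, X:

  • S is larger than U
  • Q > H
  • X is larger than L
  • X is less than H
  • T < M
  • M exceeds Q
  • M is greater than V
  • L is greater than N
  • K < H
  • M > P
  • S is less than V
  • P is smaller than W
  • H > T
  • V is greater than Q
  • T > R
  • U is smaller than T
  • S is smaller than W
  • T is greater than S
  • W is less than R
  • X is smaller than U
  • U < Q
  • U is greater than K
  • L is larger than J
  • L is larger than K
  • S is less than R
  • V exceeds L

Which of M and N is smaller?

N < L and L < X give N < X.
Then X < U extends the chain to U.
With U < S: N < L < X < U < S.
With S < W: N < L < X < U < S < W.
With W < R: N < L < X < U < S < W < R.
With R < T: N < L < X < U < S < W < R < T.
With T < H: N < L < X < U < S < W < R < T < H.
Then H < Q extends the chain to Q.
With Q < V: N < L < X < U < S < W < R < T < H < Q < V.
Then V < M extends the chain to M.
So N < M; N is the smaller of the two.

N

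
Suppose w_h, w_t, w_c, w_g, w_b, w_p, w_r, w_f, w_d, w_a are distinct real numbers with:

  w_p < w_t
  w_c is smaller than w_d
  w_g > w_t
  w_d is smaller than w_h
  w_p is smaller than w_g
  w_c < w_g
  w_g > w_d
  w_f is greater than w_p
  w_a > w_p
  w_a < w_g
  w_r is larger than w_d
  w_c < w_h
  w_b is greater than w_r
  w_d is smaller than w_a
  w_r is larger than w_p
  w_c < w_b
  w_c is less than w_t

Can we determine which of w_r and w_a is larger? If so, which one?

Following every chain through w_r: above w_r we get w_b; below w_r we get w_p, w_c, w_d.
w_a is not reached, and no chain runs the other way from w_a to w_r.
So the given relations leave the order of w_r and w_a undetermined.

undetermined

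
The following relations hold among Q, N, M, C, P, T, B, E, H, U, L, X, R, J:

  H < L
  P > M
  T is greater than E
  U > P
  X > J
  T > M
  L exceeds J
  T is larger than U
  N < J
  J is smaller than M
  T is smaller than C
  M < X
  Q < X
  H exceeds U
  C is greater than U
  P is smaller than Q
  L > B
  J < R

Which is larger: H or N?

N < J and J < M give N < M.
With M < P: N < J < M < P.
With P < U: N < J < M < P < U.
With U < H: N < J < M < P < U < H.
So N < H; H is the larger of the two.

H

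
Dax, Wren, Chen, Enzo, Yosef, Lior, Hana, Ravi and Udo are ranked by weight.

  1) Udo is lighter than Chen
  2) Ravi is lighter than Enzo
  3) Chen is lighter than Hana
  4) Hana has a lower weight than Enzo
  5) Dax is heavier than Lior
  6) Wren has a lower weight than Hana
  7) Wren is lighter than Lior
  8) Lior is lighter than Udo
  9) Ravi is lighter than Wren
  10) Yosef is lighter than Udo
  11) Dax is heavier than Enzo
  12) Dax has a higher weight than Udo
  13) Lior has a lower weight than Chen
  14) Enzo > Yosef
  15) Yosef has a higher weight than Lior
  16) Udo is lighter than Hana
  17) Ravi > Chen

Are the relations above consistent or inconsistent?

We have Chen < Ravi stated directly, yet also Ravi < Wren < Lior < Yosef < Udo < Chen by chaining the others — so Ravi < Chen. Contradiction.

inconsistent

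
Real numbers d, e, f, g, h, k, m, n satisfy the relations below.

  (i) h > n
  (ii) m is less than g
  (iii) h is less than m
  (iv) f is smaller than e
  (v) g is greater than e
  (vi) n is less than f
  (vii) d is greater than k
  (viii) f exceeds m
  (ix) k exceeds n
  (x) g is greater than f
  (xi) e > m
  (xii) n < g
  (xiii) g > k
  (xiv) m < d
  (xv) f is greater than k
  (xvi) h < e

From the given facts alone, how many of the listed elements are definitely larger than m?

4

From m the given relations immediately reach d, f, e, g.
Nothing else is reachable above m; 4 in all.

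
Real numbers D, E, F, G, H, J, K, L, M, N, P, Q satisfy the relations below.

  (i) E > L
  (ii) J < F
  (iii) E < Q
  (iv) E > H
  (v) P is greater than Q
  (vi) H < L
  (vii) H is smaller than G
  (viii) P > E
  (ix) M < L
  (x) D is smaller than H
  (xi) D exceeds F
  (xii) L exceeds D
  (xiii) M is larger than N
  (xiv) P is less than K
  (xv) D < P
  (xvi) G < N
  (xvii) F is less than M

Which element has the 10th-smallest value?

Q

Chaining the given pairs: J < F < D < H < G < N < M < L < E < Q < P < K.
Counting 10 from the smallest end gives Q.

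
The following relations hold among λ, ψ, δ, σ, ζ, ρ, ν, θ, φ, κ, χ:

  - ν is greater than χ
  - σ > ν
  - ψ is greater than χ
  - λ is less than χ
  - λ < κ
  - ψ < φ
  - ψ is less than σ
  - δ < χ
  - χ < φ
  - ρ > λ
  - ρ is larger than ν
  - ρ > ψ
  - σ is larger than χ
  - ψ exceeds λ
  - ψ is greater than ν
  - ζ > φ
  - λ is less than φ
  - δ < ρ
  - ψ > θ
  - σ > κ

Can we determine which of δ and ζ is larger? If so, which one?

ζ

δ < χ and χ < ψ give δ < ψ.
With ψ < φ: δ < χ < ψ < φ.
With φ < ζ: δ < χ < ψ < φ < ζ.
So ζ is larger.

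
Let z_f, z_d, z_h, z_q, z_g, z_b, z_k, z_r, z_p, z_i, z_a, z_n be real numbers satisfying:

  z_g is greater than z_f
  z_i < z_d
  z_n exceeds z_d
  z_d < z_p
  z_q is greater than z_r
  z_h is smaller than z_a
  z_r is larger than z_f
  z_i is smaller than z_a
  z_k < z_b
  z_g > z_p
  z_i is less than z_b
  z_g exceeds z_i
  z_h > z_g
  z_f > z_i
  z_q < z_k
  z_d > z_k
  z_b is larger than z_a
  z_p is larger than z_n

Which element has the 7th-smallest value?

z_n

Chaining the given pairs: z_i < z_f < z_r < z_q < z_k < z_d < z_n < z_p < z_g < z_h < z_a < z_b.
Counting 7 from the smallest end gives z_n.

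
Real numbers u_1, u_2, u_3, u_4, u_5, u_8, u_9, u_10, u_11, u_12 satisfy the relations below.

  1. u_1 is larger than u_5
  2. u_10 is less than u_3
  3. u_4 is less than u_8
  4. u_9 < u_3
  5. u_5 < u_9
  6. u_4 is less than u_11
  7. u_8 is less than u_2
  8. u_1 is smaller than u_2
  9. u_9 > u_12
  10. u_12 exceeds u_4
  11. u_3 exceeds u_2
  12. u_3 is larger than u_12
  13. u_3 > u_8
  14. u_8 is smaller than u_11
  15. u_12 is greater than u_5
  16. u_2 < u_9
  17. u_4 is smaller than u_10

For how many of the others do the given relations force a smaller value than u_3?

8

Directly below u_3: u_8, u_10, u_12, u_2, u_9.
One step further: u_4, u_5, u_1 (8 so far).
Nothing else is reachable below u_3; 8 in all.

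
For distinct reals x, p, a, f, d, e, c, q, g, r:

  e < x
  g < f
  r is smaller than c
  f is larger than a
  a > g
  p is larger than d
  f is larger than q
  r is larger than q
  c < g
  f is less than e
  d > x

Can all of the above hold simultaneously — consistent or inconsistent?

The single ordering q < r < c < g < a < f < e < x < d < p satisfies every listed relation, so no contradiction arises.

consistent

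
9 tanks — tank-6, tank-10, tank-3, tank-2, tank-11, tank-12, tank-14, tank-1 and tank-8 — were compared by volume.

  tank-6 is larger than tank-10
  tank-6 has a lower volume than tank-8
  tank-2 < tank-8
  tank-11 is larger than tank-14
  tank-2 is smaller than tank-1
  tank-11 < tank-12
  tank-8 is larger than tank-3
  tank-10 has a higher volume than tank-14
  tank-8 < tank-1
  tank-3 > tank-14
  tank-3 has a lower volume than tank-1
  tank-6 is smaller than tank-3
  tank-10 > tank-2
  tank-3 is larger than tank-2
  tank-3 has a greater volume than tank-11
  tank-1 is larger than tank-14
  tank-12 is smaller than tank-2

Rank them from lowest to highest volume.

tank-14 < tank-11 < tank-12 < tank-2 < tank-10 < tank-6 < tank-3 < tank-8 < tank-1

The consecutive links are each given: tank-14 < tank-11; tank-11 < tank-12; tank-12 < tank-2; tank-2 < tank-10; tank-10 < tank-6; tank-6 < tank-3; tank-3 < tank-8; tank-8 < tank-1.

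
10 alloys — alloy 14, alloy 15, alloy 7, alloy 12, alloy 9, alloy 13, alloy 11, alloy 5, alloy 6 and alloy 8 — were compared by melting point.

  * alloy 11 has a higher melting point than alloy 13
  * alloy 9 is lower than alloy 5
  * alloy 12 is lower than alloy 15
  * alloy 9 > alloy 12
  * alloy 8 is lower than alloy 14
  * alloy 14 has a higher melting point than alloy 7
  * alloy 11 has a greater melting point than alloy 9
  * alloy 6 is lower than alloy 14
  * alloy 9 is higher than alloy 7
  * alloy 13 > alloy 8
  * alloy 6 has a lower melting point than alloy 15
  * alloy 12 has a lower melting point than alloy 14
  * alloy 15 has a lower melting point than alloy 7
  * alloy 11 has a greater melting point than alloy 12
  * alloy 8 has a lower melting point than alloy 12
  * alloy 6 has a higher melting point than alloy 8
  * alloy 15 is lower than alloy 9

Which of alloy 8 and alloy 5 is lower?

Link the given pairs in sequence: alloy 8 < alloy 6; alloy 6 < alloy 15; alloy 15 < alloy 7; alloy 7 < alloy 9; alloy 9 < alloy 5.
Together: alloy 8 < alloy 6 < alloy 15 < alloy 7 < alloy 9 < alloy 5.
So alloy 8 < alloy 5; alloy 8 is the lower of the two.

alloy 8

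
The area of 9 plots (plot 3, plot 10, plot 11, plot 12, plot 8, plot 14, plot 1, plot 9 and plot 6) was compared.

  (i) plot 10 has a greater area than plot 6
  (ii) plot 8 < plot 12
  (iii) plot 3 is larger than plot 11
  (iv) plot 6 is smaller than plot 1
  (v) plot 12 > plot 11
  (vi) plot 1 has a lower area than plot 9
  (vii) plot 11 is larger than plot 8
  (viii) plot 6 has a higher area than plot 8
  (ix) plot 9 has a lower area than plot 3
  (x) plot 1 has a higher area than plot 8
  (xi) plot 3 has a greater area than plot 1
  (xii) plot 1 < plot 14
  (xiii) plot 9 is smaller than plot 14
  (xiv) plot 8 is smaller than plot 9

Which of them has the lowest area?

plot 8

Chaining upward from plot 8: directly above it, plot 11, plot 12, plot 6, plot 1, plot 9; then plot 10, plot 14, plot 3.
That covers every other element, and nothing is given below plot 8, so plot 8 is the lowest area.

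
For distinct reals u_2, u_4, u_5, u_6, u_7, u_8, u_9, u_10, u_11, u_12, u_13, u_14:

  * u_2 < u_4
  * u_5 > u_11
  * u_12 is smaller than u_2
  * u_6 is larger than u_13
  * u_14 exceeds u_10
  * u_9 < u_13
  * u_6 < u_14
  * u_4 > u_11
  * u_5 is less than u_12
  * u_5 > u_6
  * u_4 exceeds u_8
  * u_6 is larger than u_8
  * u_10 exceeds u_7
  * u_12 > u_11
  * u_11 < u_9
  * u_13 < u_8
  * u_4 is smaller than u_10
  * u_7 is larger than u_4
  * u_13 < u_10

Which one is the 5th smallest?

u_6

The consecutive relations fix a unique order: u_11 < u_9 < u_13 < u_8 < u_6 < u_5 < u_12 < u_2 < u_4 < u_7 < u_10 < u_14.
The 5th smallest is u_6.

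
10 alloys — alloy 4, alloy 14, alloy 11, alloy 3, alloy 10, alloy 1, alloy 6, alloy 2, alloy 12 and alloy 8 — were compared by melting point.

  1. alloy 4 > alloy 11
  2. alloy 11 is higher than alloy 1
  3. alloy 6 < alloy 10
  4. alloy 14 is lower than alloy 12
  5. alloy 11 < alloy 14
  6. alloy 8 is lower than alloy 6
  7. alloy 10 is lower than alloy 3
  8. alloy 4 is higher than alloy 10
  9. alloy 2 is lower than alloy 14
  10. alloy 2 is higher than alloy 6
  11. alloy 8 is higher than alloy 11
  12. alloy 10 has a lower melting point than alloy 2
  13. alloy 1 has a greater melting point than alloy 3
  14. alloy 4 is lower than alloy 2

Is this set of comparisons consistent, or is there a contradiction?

We have alloy 11 < alloy 8 stated directly, yet also alloy 8 < alloy 6 < alloy 10 < alloy 3 < alloy 1 < alloy 11 by chaining the others — so alloy 8 < alloy 11. Contradiction.

inconsistent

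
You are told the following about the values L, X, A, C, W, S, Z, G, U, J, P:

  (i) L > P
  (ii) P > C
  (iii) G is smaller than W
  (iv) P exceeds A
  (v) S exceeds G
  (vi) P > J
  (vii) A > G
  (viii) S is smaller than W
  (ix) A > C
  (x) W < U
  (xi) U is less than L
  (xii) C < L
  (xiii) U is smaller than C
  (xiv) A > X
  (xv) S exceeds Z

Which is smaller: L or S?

Link the given pairs in sequence: S < W; W < U; U < C; C < A; A < P; P < L.
Together: S < W < U < C < A < P < L.
So S < L; S is the smaller of the two.

S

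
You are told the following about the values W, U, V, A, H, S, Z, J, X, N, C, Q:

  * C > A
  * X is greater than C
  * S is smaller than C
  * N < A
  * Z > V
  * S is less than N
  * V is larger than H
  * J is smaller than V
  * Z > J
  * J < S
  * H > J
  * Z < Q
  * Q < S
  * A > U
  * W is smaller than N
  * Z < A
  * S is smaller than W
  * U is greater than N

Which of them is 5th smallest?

Q

The consecutive relations fix a unique order: J < H < V < Z < Q < S < W < N < U < A < C < X.
The 5th smallest is Q.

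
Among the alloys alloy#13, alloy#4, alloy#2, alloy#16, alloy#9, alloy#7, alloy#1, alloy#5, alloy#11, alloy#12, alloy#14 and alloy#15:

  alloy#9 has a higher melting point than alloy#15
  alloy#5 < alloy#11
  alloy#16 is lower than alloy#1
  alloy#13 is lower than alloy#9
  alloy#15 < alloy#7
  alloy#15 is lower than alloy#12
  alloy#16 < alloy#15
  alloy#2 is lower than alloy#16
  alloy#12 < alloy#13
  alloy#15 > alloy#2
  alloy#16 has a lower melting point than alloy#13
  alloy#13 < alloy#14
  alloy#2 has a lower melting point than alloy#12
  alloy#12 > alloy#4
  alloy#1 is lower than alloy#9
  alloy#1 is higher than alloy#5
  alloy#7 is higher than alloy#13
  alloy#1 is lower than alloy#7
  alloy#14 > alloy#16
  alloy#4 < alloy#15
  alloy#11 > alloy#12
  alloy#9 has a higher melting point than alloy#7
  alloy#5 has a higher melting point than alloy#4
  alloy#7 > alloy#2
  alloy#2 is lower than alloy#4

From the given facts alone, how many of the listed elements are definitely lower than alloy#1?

4

Directly below alloy#1: alloy#16, alloy#5.
One step further: alloy#2, alloy#4 (4 so far).
No other element is forced below alloy#1 by the given relations, so the count is 4.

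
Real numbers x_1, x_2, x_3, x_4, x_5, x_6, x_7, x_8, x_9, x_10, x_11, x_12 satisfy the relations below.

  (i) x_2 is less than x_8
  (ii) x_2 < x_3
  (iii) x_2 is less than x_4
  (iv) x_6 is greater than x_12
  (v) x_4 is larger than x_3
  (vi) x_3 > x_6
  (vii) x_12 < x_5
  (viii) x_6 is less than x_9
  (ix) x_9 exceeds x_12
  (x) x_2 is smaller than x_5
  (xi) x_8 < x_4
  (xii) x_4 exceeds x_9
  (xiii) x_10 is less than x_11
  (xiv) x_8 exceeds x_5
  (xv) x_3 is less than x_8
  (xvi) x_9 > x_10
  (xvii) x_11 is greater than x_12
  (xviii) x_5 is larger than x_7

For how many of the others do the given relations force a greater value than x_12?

Directly above x_12: x_6, x_11, x_5, x_9.
One step further: x_3, x_8, x_4 (7 so far).
Nothing else is reachable above x_12; 7 in all.

7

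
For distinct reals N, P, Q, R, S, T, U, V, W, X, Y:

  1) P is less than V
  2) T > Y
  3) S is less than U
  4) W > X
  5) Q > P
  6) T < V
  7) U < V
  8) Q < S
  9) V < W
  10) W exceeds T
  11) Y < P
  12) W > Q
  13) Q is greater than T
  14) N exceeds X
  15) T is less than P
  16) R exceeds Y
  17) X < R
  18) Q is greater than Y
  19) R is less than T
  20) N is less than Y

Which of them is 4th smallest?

R

Piecing the relations together gives one ordering: X < N < Y < R < T < P < Q < S < U < V < W.
Counting 4 from the smallest end gives R.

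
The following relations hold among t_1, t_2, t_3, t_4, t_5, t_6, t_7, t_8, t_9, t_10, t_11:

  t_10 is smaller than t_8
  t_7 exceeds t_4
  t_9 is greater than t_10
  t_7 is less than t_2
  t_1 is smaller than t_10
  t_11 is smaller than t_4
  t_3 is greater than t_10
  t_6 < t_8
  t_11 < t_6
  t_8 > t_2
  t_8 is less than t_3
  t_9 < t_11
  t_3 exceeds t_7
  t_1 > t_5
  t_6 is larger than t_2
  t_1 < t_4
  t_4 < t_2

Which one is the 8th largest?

The consecutive relations fix a unique order: t_5 < t_1 < t_10 < t_9 < t_11 < t_4 < t_7 < t_2 < t_6 < t_8 < t_3.
Counting 8 from the largest end gives t_9.

t_9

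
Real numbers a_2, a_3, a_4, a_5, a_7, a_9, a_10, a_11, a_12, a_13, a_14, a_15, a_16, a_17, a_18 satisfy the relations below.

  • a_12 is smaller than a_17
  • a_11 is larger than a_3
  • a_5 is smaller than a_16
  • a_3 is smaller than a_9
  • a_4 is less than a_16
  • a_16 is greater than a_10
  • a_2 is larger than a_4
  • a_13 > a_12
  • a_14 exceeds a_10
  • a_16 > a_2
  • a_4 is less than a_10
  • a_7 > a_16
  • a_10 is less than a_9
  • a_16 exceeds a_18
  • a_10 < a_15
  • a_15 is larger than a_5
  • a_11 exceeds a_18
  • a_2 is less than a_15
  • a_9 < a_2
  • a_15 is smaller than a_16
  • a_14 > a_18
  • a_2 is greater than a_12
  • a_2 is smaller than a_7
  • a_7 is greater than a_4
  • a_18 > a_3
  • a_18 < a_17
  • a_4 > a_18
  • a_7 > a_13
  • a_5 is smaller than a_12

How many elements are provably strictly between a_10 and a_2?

1

Chaining upward from a_10 reaches: a_9, a_14, a_15, a_16, a_7.
Chaining downward from a_2 reaches: a_3, a_18, a_4, a_5, a_9, a_12.
Strictly between a_10 and a_2 are those in both lists: a_9 — 1 element.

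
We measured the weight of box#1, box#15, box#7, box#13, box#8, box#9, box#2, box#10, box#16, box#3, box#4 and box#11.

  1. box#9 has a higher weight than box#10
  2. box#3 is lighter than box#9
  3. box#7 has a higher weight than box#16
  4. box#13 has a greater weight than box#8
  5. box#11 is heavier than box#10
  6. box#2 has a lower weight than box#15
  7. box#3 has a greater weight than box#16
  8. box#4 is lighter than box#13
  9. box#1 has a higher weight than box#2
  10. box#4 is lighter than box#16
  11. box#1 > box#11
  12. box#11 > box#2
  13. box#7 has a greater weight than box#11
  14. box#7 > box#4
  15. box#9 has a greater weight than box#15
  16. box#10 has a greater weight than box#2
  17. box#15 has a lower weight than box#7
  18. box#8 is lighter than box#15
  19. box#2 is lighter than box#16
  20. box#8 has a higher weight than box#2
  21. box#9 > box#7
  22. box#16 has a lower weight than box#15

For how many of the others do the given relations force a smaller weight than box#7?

7

The elements the relations force below box#7 are box#4, box#2, box#8, box#16, box#15, box#10, box#11 — no chain reaches any other.
That is 7.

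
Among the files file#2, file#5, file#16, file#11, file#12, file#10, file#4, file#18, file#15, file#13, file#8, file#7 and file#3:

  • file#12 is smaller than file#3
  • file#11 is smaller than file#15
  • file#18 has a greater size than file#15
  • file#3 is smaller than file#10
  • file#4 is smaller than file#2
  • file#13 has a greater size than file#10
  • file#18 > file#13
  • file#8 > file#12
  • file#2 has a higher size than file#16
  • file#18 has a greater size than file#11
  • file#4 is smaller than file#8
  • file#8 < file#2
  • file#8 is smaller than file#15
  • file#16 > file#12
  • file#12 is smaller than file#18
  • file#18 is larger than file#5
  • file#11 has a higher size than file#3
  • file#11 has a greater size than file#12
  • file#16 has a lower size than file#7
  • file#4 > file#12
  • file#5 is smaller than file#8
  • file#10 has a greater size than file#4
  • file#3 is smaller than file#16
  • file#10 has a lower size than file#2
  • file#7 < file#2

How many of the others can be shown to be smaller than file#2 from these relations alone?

8

From file#2 the given relations immediately reach file#4, file#16, file#8, file#7, file#10.
From those, file#12, file#3, file#5 — 8 in total.
Nothing else is reachable below file#2; 8 in all.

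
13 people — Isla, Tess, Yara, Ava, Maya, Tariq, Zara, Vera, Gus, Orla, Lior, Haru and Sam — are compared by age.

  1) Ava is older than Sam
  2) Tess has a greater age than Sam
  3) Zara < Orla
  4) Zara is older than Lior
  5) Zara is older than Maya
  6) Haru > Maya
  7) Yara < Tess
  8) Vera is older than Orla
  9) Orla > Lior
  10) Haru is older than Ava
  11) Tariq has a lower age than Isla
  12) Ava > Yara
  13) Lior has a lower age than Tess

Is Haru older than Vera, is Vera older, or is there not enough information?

undetermined

Following every chain through Vera: below Vera we get Maya, Lior, Zara, Orla.
Haru is not reached, and no chain runs the other way from Haru to Vera.
So the given relations leave the order of Vera and Haru undetermined.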